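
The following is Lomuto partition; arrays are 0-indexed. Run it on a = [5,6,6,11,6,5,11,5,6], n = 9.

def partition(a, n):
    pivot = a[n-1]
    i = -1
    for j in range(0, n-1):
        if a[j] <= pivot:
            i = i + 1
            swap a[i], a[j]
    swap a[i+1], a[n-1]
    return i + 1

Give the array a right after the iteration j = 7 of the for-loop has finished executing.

[5,6,6,6,5,5,11,11,6]

pivot = a[8] = 6; i = -1
j=0: a[0]=5 ≤ 6 → i=0, swap a[0],a[0] (no change) → [5,6,6,11,6,5,11,5,6]
j=1: a[1]=6 ≤ 6 → i=1, swap a[1],a[1] (no change) → [5,6,6,11,6,5,11,5,6]
j=2: a[2]=6 ≤ 6 → i=2, swap a[2],a[2] (no change) → [5,6,6,11,6,5,11,5,6]
j=3: a[3]=11 > 6 → no swap
j=4: a[4]=6 ≤ 6 → i=3, swap a[3],a[4] → [5,6,6,6,11,5,11,5,6]
j=5: a[5]=5 ≤ 6 → i=4, swap a[4],a[5] → [5,6,6,6,5,11,11,5,6]
j=6: a[6]=11 > 6 → no swap
j=7: a[7]=5 ≤ 6 → i=5, swap a[5],a[7] → [5,6,6,6,5,5,11,11,6]
(after j=7) a = [5,6,6,6,5,5,11,11,6]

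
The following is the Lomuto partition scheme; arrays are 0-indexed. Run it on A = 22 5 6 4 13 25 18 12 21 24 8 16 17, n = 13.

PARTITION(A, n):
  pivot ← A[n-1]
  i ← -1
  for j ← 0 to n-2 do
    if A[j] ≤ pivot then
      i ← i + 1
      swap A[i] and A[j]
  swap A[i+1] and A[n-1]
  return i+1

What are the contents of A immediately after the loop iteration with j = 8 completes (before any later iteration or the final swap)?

pivot=17, i=-1
j=0: 22>17, skip
j=1: 5≤17, i=0, swap(0,1) ⇒ 5 22 6 4 13 25 18 12 21 24 8 16 17
j=2: 6≤17, i=1, swap(1,2) ⇒ 5 6 22 4 13 25 18 12 21 24 8 16 17
j=3: 4≤17, i=2, swap(2,3) ⇒ 5 6 4 22 13 25 18 12 21 24 8 16 17
j=4: 13≤17, i=3, swap(3,4) ⇒ 5 6 4 13 22 25 18 12 21 24 8 16 17
j=5: 25>17, skip
j=6: 18>17, skip
j=7: 12≤17, i=4, swap(4,7) ⇒ 5 6 4 13 12 25 18 22 21 24 8 16 17
j=8: 21>17, skip
(after j=8) A = 5 6 4 13 12 25 18 22 21 24 8 16 17

5 6 4 13 12 25 18 22 21 24 8 16 17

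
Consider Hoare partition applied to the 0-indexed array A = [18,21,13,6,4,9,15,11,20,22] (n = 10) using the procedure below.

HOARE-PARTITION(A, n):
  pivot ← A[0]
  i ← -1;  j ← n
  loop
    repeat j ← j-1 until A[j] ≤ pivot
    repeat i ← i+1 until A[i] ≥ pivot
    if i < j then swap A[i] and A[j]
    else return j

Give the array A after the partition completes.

[11,15,13,6,4,9,21,18,20,22]

pivot=18
j stops at 7 (11), i stops at 0 (18); swap ⇒ [11,21,13,6,4,9,15,18,20,22]
j stops at 6 (15), i stops at 1 (21); swap ⇒ [11,15,13,6,4,9,21,18,20,22]
j stops at 5, i stops at 6; i≥j ⇒ return 5. A=[11,15,13,6,4,9,21,18,20,22]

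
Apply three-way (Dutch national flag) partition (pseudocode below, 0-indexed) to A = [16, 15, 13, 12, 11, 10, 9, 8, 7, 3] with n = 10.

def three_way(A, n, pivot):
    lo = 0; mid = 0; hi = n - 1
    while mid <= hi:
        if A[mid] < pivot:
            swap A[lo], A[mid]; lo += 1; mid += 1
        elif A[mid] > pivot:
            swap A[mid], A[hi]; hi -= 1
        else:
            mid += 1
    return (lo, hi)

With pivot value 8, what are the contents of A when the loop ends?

[3, 7, 8, 11, 10, 9, 12, 13, 15, 16]

pivot = 8; lo=0, mid=0, hi=9
A[mid]=16>8: swap A[0],A[9]; hi=8 → [3, 15, 13, 12, 11, 10, 9, 8, 7, 16]
A[mid]=3<8: swap A[0],A[0]; lo=1,mid=1 → [3, 15, 13, 12, 11, 10, 9, 8, 7, 16]
A[mid]=15>8: swap A[1],A[8]; hi=7 → [3, 7, 13, 12, 11, 10, 9, 8, 15, 16]
A[mid]=7<8: swap A[1],A[1]; lo=2,mid=2 → [3, 7, 13, 12, 11, 10, 9, 8, 15, 16]
A[mid]=13>8: swap A[2],A[7]; hi=6 → [3, 7, 8, 12, 11, 10, 9, 13, 15, 16]
A[mid]=8=8: mid=3
A[mid]=12>8: swap A[3],A[6]; hi=5 → [3, 7, 8, 9, 11, 10, 12, 13, 15, 16]
A[mid]=9>8: swap A[3],A[5]; hi=4 → [3, 7, 8, 10, 11, 9, 12, 13, 15, 16]
A[mid]=10>8: swap A[3],A[4]; hi=3 → [3, 7, 8, 11, 10, 9, 12, 13, 15, 16]
A[mid]=11>8: swap A[3],A[3]; hi=2 → [3, 7, 8, 11, 10, 9, 12, 13, 15, 16]
end: lo=2, hi=2; A = [3, 7, 8, 11, 10, 9, 12, 13, 15, 16]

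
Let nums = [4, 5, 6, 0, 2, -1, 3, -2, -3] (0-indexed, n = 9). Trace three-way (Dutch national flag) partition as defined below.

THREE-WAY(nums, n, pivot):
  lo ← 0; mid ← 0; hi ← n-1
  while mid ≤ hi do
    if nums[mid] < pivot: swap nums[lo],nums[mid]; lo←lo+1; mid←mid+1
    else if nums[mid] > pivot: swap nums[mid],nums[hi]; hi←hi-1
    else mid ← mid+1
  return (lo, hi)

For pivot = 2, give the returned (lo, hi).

(4, 4)

lo=0 mid=0 hi=8
4>2: swap(0,8), hi=7 ⇒ [-3, 5, 6, 0, 2, -1, 3, -2, 4]
-3<2: swap(0,0), lo=1 mid=1 ⇒ [-3, 5, 6, 0, 2, -1, 3, -2, 4]
5>2: swap(1,7), hi=6 ⇒ [-3, -2, 6, 0, 2, -1, 3, 5, 4]
-2<2: swap(1,1), lo=2 mid=2 ⇒ [-3, -2, 6, 0, 2, -1, 3, 5, 4]
6>2: swap(2,6), hi=5 ⇒ [-3, -2, 3, 0, 2, -1, 6, 5, 4]
3>2: swap(2,5), hi=4 ⇒ [-3, -2, -1, 0, 2, 3, 6, 5, 4]
-1<2: swap(2,2), lo=3 mid=3 ⇒ [-3, -2, -1, 0, 2, 3, 6, 5, 4]
0<2: swap(3,3), lo=4 mid=4 ⇒ [-3, -2, -1, 0, 2, 3, 6, 5, 4]
2=2: mid=5
done. lo=4 hi=4; nums=[-3, -2, -1, 0, 2, 3, 6, 5, 4]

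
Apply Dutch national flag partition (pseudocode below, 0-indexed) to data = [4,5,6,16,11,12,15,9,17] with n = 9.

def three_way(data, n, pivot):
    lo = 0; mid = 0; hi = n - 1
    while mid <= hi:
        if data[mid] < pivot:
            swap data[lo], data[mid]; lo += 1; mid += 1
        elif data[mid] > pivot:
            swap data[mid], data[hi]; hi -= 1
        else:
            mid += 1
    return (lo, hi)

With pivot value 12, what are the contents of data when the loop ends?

[4,5,6,9,11,12,15,17,16]

pivot = 12; lo=0, mid=0, hi=8
data[mid]=4<12: swap data[0],data[0]; lo=1,mid=1 → [4,5,6,16,11,12,15,9,17]
data[mid]=5<12: swap data[1],data[1]; lo=2,mid=2 → [4,5,6,16,11,12,15,9,17]
data[mid]=6<12: swap data[2],data[2]; lo=3,mid=3 → [4,5,6,16,11,12,15,9,17]
data[mid]=16>12: swap data[3],data[8]; hi=7 → [4,5,6,17,11,12,15,9,16]
data[mid]=17>12: swap data[3],data[7]; hi=6 → [4,5,6,9,11,12,15,17,16]
data[mid]=9<12: swap data[3],data[3]; lo=4,mid=4 → [4,5,6,9,11,12,15,17,16]
data[mid]=11<12: swap data[4],data[4]; lo=5,mid=5 → [4,5,6,9,11,12,15,17,16]
data[mid]=12=12: mid=6
data[mid]=15>12: swap data[6],data[6]; hi=5 → [4,5,6,9,11,12,15,17,16]
end: lo=5, hi=5; data = [4,5,6,9,11,12,15,17,16]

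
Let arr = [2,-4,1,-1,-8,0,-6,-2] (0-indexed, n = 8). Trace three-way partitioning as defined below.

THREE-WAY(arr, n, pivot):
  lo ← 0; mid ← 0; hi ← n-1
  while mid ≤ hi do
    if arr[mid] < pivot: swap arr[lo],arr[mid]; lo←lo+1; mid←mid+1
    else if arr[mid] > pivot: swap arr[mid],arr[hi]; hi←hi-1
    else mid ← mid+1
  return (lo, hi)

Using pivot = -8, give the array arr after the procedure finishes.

[-8,1,-1,-4,0,-6,-2,2]

lo=0 mid=0 hi=7
2>-8: swap(0,7), hi=6 ⇒ [-2,-4,1,-1,-8,0,-6,2]
-2>-8: swap(0,6), hi=5 ⇒ [-6,-4,1,-1,-8,0,-2,2]
-6>-8: swap(0,5), hi=4 ⇒ [0,-4,1,-1,-8,-6,-2,2]
0>-8: swap(0,4), hi=3 ⇒ [-8,-4,1,-1,0,-6,-2,2]
-8=-8: mid=1
-4>-8: swap(1,3), hi=2 ⇒ [-8,-1,1,-4,0,-6,-2,2]
-1>-8: swap(1,2), hi=1 ⇒ [-8,1,-1,-4,0,-6,-2,2]
1>-8: swap(1,1), hi=0 ⇒ [-8,1,-1,-4,0,-6,-2,2]
done. lo=0 hi=0; arr=[-8,1,-1,-4,0,-6,-2,2]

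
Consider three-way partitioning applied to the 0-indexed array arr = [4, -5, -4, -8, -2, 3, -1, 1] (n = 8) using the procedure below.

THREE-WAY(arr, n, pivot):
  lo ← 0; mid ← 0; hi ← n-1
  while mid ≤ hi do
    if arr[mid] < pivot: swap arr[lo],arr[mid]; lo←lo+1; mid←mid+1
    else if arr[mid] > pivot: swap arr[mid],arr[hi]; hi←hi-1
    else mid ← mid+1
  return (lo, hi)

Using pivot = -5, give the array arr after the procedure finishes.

[-8, -5, -4, -2, 3, -1, 1, 4]

lo=0 mid=0 hi=7
4>-5: swap(0,7), hi=6 ⇒ [1, -5, -4, -8, -2, 3, -1, 4]
1>-5: swap(0,6), hi=5 ⇒ [-1, -5, -4, -8, -2, 3, 1, 4]
-1>-5: swap(0,5), hi=4 ⇒ [3, -5, -4, -8, -2, -1, 1, 4]
3>-5: swap(0,4), hi=3 ⇒ [-2, -5, -4, -8, 3, -1, 1, 4]
-2>-5: swap(0,3), hi=2 ⇒ [-8, -5, -4, -2, 3, -1, 1, 4]
-8<-5: swap(0,0), lo=1 mid=1 ⇒ [-8, -5, -4, -2, 3, -1, 1, 4]
-5=-5: mid=2
-4>-5: swap(2,2), hi=1 ⇒ [-8, -5, -4, -2, 3, -1, 1, 4]
done. lo=1 hi=1; arr=[-8, -5, -4, -2, 3, -1, 1, 4]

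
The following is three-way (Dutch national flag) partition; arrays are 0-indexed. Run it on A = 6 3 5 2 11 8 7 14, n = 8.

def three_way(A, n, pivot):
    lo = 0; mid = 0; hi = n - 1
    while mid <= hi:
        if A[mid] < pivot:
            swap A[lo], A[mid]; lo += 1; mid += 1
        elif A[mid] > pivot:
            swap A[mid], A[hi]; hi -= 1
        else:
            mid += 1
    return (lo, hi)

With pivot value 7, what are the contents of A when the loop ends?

pivot = 7; lo=0, mid=0, hi=7
A[mid]=6<7: swap A[0],A[0]; lo=1,mid=1 → 6 3 5 2 11 8 7 14
A[mid]=3<7: swap A[1],A[1]; lo=2,mid=2 → 6 3 5 2 11 8 7 14
A[mid]=5<7: swap A[2],A[2]; lo=3,mid=3 → 6 3 5 2 11 8 7 14
A[mid]=2<7: swap A[3],A[3]; lo=4,mid=4 → 6 3 5 2 11 8 7 14
A[mid]=11>7: swap A[4],A[7]; hi=6 → 6 3 5 2 14 8 7 11
A[mid]=14>7: swap A[4],A[6]; hi=5 → 6 3 5 2 7 8 14 11
A[mid]=7=7: mid=5
A[mid]=8>7: swap A[5],A[5]; hi=4 → 6 3 5 2 7 8 14 11
end: lo=4, hi=4; A = 6 3 5 2 7 8 14 11

6 3 5 2 7 8 14 11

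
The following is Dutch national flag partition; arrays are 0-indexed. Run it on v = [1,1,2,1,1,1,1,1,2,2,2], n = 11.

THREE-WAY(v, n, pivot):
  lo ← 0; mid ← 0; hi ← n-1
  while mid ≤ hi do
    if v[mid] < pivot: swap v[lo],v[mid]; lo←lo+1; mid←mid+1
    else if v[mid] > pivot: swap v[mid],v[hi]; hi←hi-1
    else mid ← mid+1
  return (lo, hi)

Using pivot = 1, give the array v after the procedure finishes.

[1,1,1,1,1,1,1,2,2,2,2]

pivot = 1; lo=0, mid=0, hi=10
v[mid]=1=1: mid=1
v[mid]=1=1: mid=2
v[mid]=2>1: swap v[2],v[10]; hi=9 → [1,1,2,1,1,1,1,1,2,2,2]
v[mid]=2>1: swap v[2],v[9]; hi=8 → [1,1,2,1,1,1,1,1,2,2,2]
v[mid]=2>1: swap v[2],v[8]; hi=7 → [1,1,2,1,1,1,1,1,2,2,2]
v[mid]=2>1: swap v[2],v[7]; hi=6 → [1,1,1,1,1,1,1,2,2,2,2]
v[mid]=1=1: mid=3
v[mid]=1=1: mid=4
v[mid]=1=1: mid=5
v[mid]=1=1: mid=6
v[mid]=1=1: mid=7
end: lo=0, hi=6; v = [1,1,1,1,1,1,1,2,2,2,2]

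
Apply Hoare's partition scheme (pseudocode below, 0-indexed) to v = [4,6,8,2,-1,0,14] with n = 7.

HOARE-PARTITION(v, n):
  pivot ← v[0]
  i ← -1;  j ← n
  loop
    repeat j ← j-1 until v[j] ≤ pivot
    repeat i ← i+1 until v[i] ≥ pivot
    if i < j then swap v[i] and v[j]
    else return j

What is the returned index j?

2

pivot = v[0] = 4; i = -1, j = 7
j→5 (v[5]=0≤4), i→0 (v[0]=4≥4); i<j, swap → [0,6,8,2,-1,4,14]
j→4 (v[4]=-1≤4), i→1 (v[1]=6≥4); i<j, swap → [0,-1,8,2,6,4,14]
j→3 (v[3]=2≤4), i→2 (v[2]=8≥4); i<j, swap → [0,-1,2,8,6,4,14]
j→2, i→3; i≥j, return j=2. v = [0,-1,2,8,6,4,14]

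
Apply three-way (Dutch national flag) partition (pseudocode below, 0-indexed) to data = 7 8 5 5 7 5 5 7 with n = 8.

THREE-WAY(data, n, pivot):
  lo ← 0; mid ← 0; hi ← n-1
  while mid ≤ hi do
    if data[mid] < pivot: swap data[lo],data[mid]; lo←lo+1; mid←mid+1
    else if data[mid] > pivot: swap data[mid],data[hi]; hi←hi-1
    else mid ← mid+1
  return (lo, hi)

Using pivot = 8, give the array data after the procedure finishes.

lo=0 mid=0 hi=7
7<8: swap(0,0), lo=1 mid=1 ⇒ 7 8 5 5 7 5 5 7
8=8: mid=2
5<8: swap(1,2), lo=2 mid=3 ⇒ 7 5 8 5 7 5 5 7
5<8: swap(2,3), lo=3 mid=4 ⇒ 7 5 5 8 7 5 5 7
7<8: swap(3,4), lo=4 mid=5 ⇒ 7 5 5 7 8 5 5 7
5<8: swap(4,5), lo=5 mid=6 ⇒ 7 5 5 7 5 8 5 7
5<8: swap(5,6), lo=6 mid=7 ⇒ 7 5 5 7 5 5 8 7
7<8: swap(6,7), lo=7 mid=8 ⇒ 7 5 5 7 5 5 7 8
done. lo=7 hi=7; data=7 5 5 7 5 5 7 8

7 5 5 7 5 5 7 8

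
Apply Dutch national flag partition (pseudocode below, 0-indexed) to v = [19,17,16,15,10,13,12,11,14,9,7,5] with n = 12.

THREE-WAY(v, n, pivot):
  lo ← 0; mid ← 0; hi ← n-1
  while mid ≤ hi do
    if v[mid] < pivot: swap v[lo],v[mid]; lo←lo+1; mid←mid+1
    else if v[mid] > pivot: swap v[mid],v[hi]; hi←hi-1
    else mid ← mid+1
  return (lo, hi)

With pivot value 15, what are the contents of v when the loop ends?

[5,7,9,10,13,12,11,14,15,16,17,19]

pivot = 15; lo=0, mid=0, hi=11
v[mid]=19>15: swap v[0],v[11]; hi=10 → [5,17,16,15,10,13,12,11,14,9,7,19]
v[mid]=5<15: swap v[0],v[0]; lo=1,mid=1 → [5,17,16,15,10,13,12,11,14,9,7,19]
v[mid]=17>15: swap v[1],v[10]; hi=9 → [5,7,16,15,10,13,12,11,14,9,17,19]
v[mid]=7<15: swap v[1],v[1]; lo=2,mid=2 → [5,7,16,15,10,13,12,11,14,9,17,19]
v[mid]=16>15: swap v[2],v[9]; hi=8 → [5,7,9,15,10,13,12,11,14,16,17,19]
v[mid]=9<15: swap v[2],v[2]; lo=3,mid=3 → [5,7,9,15,10,13,12,11,14,16,17,19]
v[mid]=15=15: mid=4
v[mid]=10<15: swap v[3],v[4]; lo=4,mid=5 → [5,7,9,10,15,13,12,11,14,16,17,19]
v[mid]=13<15: swap v[4],v[5]; lo=5,mid=6 → [5,7,9,10,13,15,12,11,14,16,17,19]
v[mid]=12<15: swap v[5],v[6]; lo=6,mid=7 → [5,7,9,10,13,12,15,11,14,16,17,19]
v[mid]=11<15: swap v[6],v[7]; lo=7,mid=8 → [5,7,9,10,13,12,11,15,14,16,17,19]
v[mid]=14<15: swap v[7],v[8]; lo=8,mid=9 → [5,7,9,10,13,12,11,14,15,16,17,19]
end: lo=8, hi=8; v = [5,7,9,10,13,12,11,14,15,16,17,19]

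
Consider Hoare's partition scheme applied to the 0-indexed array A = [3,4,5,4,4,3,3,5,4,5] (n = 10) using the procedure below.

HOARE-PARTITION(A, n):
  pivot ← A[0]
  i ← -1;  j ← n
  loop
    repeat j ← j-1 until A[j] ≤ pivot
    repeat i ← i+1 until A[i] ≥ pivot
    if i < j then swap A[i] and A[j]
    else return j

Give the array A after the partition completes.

[3,3,5,4,4,4,3,5,4,5]

pivot = A[0] = 3; i = -1, j = 10
j→6 (A[6]=3≤3), i→0 (A[0]=3≥3); i<j, swap → [3,4,5,4,4,3,3,5,4,5]
j→5 (A[5]=3≤3), i→1 (A[1]=4≥3); i<j, swap → [3,3,5,4,4,4,3,5,4,5]
j→1, i→2; i≥j, return j=1. A = [3,3,5,4,4,4,3,5,4,5]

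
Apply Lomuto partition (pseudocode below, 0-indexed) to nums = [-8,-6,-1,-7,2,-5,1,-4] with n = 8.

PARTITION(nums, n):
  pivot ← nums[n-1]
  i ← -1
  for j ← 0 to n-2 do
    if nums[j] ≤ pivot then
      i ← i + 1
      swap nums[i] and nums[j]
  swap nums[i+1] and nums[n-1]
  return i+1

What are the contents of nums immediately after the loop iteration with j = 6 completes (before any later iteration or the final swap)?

[-8,-6,-7,-5,2,-1,1,-4]

pivot = nums[7] = -4; i = -1
j=0: nums[0]=-8 ≤ -4 → i=0, swap nums[0],nums[0] (no change) → [-8,-6,-1,-7,2,-5,1,-4]
j=1: nums[1]=-6 ≤ -4 → i=1, swap nums[1],nums[1] (no change) → [-8,-6,-1,-7,2,-5,1,-4]
j=2: nums[2]=-1 > -4 → no swap
j=3: nums[3]=-7 ≤ -4 → i=2, swap nums[2],nums[3] → [-8,-6,-7,-1,2,-5,1,-4]
j=4: nums[4]=2 > -4 → no swap
j=5: nums[5]=-5 ≤ -4 → i=3, swap nums[3],nums[5] → [-8,-6,-7,-5,2,-1,1,-4]
j=6: nums[6]=1 > -4 → no swap
(after j=6) nums = [-8,-6,-7,-5,2,-1,1,-4]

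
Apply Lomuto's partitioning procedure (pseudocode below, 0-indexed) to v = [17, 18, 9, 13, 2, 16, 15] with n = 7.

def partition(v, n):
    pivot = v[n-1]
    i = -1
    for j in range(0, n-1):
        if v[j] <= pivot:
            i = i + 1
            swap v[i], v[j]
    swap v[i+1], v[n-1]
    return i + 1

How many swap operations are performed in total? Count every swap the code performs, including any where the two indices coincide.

4

pivot=15, i=-1
j=0: 17>15, skip
j=1: 18>15, skip
j=2: 9≤15, i=0, swap(0,2) ⇒ [9, 18, 17, 13, 2, 16, 15]
j=3: 13≤15, i=1, swap(1,3) ⇒ [9, 13, 17, 18, 2, 16, 15]
j=4: 2≤15, i=2, swap(2,4) ⇒ [9, 13, 2, 18, 17, 16, 15]
j=5: 16>15, skip
swap(3,6) ⇒ [9, 13, 2, 15, 17, 16, 18]; return 3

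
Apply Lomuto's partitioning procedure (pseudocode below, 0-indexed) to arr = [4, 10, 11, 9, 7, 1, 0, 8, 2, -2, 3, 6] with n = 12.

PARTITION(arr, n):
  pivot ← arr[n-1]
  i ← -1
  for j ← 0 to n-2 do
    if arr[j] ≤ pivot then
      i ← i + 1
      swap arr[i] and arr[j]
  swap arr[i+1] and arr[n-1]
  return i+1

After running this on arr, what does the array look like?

pivot=6, i=-1
j=0: 4≤6, i=0, swap(0,0) ⇒ [4, 10, 11, 9, 7, 1, 0, 8, 2, -2, 3, 6]
j=1: 10>6, skip
j=2: 11>6, skip
j=3: 9>6, skip
j=4: 7>6, skip
j=5: 1≤6, i=1, swap(1,5) ⇒ [4, 1, 11, 9, 7, 10, 0, 8, 2, -2, 3, 6]
j=6: 0≤6, i=2, swap(2,6) ⇒ [4, 1, 0, 9, 7, 10, 11, 8, 2, -2, 3, 6]
j=7: 8>6, skip
j=8: 2≤6, i=3, swap(3,8) ⇒ [4, 1, 0, 2, 7, 10, 11, 8, 9, -2, 3, 6]
j=9: -2≤6, i=4, swap(4,9) ⇒ [4, 1, 0, 2, -2, 10, 11, 8, 9, 7, 3, 6]
j=10: 3≤6, i=5, swap(5,10) ⇒ [4, 1, 0, 2, -2, 3, 11, 8, 9, 7, 10, 6]
swap(6,11) ⇒ [4, 1, 0, 2, -2, 3, 6, 8, 9, 7, 10, 11]; return 6

[4, 1, 0, 2, -2, 3, 6, 8, 9, 7, 10, 11]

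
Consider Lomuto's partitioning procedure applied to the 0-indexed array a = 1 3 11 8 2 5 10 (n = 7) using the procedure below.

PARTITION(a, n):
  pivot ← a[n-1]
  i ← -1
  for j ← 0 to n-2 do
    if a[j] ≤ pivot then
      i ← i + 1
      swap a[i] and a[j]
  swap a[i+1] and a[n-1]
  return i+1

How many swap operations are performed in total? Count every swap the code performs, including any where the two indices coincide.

6

pivot=10, i=-1
j=0: 1≤10, i=0, swap(0,0) ⇒ 1 3 11 8 2 5 10
j=1: 3≤10, i=1, swap(1,1) ⇒ 1 3 11 8 2 5 10
j=2: 11>10, skip
j=3: 8≤10, i=2, swap(2,3) ⇒ 1 3 8 11 2 5 10
j=4: 2≤10, i=3, swap(3,4) ⇒ 1 3 8 2 11 5 10
j=5: 5≤10, i=4, swap(4,5) ⇒ 1 3 8 2 5 11 10
swap(5,6) ⇒ 1 3 8 2 5 10 11; return 5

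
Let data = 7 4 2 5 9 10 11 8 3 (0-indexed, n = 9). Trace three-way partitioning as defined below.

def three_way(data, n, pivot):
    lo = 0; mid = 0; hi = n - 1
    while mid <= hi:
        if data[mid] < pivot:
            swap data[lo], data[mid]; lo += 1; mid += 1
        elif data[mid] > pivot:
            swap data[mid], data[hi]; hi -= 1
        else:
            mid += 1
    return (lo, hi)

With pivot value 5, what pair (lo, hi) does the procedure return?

(3, 3)

pivot = 5; lo=0, mid=0, hi=8
data[mid]=7>5: swap data[0],data[8]; hi=7 → 3 4 2 5 9 10 11 8 7
data[mid]=3<5: swap data[0],data[0]; lo=1,mid=1 → 3 4 2 5 9 10 11 8 7
data[mid]=4<5: swap data[1],data[1]; lo=2,mid=2 → 3 4 2 5 9 10 11 8 7
data[mid]=2<5: swap data[2],data[2]; lo=3,mid=3 → 3 4 2 5 9 10 11 8 7
data[mid]=5=5: mid=4
data[mid]=9>5: swap data[4],data[7]; hi=6 → 3 4 2 5 8 10 11 9 7
data[mid]=8>5: swap data[4],data[6]; hi=5 → 3 4 2 5 11 10 8 9 7
data[mid]=11>5: swap data[4],data[5]; hi=4 → 3 4 2 5 10 11 8 9 7
data[mid]=10>5: swap data[4],data[4]; hi=3 → 3 4 2 5 10 11 8 9 7
end: lo=3, hi=3; data = 3 4 2 5 10 11 8 9 7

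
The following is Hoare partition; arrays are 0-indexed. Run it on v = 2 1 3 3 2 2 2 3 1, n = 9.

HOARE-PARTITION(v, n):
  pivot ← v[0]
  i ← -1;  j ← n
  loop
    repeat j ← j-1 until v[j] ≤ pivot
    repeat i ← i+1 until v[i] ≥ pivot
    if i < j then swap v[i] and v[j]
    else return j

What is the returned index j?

4

pivot = v[0] = 2; i = -1, j = 9
j→8 (v[8]=1≤2), i→0 (v[0]=2≥2); i<j, swap → 1 1 3 3 2 2 2 3 2
j→6 (v[6]=2≤2), i→2 (v[2]=3≥2); i<j, swap → 1 1 2 3 2 2 3 3 2
j→5 (v[5]=2≤2), i→3 (v[3]=3≥2); i<j, swap → 1 1 2 2 2 3 3 3 2
j→4, i→4; i≥j, return j=4. v = 1 1 2 2 2 3 3 3 2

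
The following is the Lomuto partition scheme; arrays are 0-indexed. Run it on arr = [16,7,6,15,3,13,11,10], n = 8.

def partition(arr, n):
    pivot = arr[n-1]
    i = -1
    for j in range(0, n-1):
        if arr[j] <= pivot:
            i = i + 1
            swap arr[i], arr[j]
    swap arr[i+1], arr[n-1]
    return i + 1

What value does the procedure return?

3

pivot=10, i=-1
j=0: 16>10, skip
j=1: 7≤10, i=0, swap(0,1) ⇒ [7,16,6,15,3,13,11,10]
j=2: 6≤10, i=1, swap(1,2) ⇒ [7,6,16,15,3,13,11,10]
j=3: 15>10, skip
j=4: 3≤10, i=2, swap(2,4) ⇒ [7,6,3,15,16,13,11,10]
j=5: 13>10, skip
j=6: 11>10, skip
swap(3,7) ⇒ [7,6,3,10,16,13,11,15]; return 3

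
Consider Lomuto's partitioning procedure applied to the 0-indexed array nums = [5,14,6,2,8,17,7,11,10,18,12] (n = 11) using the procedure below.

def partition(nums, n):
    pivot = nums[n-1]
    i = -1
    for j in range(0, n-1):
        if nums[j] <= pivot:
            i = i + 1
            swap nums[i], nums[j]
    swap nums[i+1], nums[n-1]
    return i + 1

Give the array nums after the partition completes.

pivot=12, i=-1
j=0: 5≤12, i=0, swap(0,0) ⇒ [5,14,6,2,8,17,7,11,10,18,12]
j=1: 14>12, skip
j=2: 6≤12, i=1, swap(1,2) ⇒ [5,6,14,2,8,17,7,11,10,18,12]
j=3: 2≤12, i=2, swap(2,3) ⇒ [5,6,2,14,8,17,7,11,10,18,12]
j=4: 8≤12, i=3, swap(3,4) ⇒ [5,6,2,8,14,17,7,11,10,18,12]
j=5: 17>12, skip
j=6: 7≤12, i=4, swap(4,6) ⇒ [5,6,2,8,7,17,14,11,10,18,12]
j=7: 11≤12, i=5, swap(5,7) ⇒ [5,6,2,8,7,11,14,17,10,18,12]
j=8: 10≤12, i=6, swap(6,8) ⇒ [5,6,2,8,7,11,10,17,14,18,12]
j=9: 18>12, skip
swap(7,10) ⇒ [5,6,2,8,7,11,10,12,14,18,17]; return 7

[5,6,2,8,7,11,10,12,14,18,17]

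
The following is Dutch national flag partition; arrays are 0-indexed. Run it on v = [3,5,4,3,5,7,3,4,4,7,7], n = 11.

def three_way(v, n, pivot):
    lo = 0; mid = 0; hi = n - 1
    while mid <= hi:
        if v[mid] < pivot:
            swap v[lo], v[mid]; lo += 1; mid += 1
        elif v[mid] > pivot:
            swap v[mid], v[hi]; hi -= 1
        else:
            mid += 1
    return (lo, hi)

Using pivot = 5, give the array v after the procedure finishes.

[3,4,3,4,3,4,5,5,7,7,7]

pivot = 5; lo=0, mid=0, hi=10
v[mid]=3<5: swap v[0],v[0]; lo=1,mid=1 → [3,5,4,3,5,7,3,4,4,7,7]
v[mid]=5=5: mid=2
v[mid]=4<5: swap v[1],v[2]; lo=2,mid=3 → [3,4,5,3,5,7,3,4,4,7,7]
v[mid]=3<5: swap v[2],v[3]; lo=3,mid=4 → [3,4,3,5,5,7,3,4,4,7,7]
v[mid]=5=5: mid=5
v[mid]=7>5: swap v[5],v[10]; hi=9 → [3,4,3,5,5,7,3,4,4,7,7]
v[mid]=7>5: swap v[5],v[9]; hi=8 → [3,4,3,5,5,7,3,4,4,7,7]
v[mid]=7>5: swap v[5],v[8]; hi=7 → [3,4,3,5,5,4,3,4,7,7,7]
v[mid]=4<5: swap v[3],v[5]; lo=4,mid=6 → [3,4,3,4,5,5,3,4,7,7,7]
v[mid]=3<5: swap v[4],v[6]; lo=5,mid=7 → [3,4,3,4,3,5,5,4,7,7,7]
v[mid]=4<5: swap v[5],v[7]; lo=6,mid=8 → [3,4,3,4,3,4,5,5,7,7,7]
end: lo=6, hi=7; v = [3,4,3,4,3,4,5,5,7,7,7]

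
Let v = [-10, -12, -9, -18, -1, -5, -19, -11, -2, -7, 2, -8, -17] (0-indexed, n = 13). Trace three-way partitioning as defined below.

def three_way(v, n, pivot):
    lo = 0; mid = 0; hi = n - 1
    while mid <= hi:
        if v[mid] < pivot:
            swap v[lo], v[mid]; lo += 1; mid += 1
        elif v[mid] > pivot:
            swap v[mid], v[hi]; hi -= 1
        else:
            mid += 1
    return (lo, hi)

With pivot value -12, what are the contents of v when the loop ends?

lo=0 mid=0 hi=12
-10>-12: swap(0,12), hi=11 ⇒ [-17, -12, -9, -18, -1, -5, -19, -11, -2, -7, 2, -8, -10]
-17<-12: swap(0,0), lo=1 mid=1 ⇒ [-17, -12, -9, -18, -1, -5, -19, -11, -2, -7, 2, -8, -10]
-12=-12: mid=2
-9>-12: swap(2,11), hi=10 ⇒ [-17, -12, -8, -18, -1, -5, -19, -11, -2, -7, 2, -9, -10]
-8>-12: swap(2,10), hi=9 ⇒ [-17, -12, 2, -18, -1, -5, -19, -11, -2, -7, -8, -9, -10]
2>-12: swap(2,9), hi=8 ⇒ [-17, -12, -7, -18, -1, -5, -19, -11, -2, 2, -8, -9, -10]
-7>-12: swap(2,8), hi=7 ⇒ [-17, -12, -2, -18, -1, -5, -19, -11, -7, 2, -8, -9, -10]
-2>-12: swap(2,7), hi=6 ⇒ [-17, -12, -11, -18, -1, -5, -19, -2, -7, 2, -8, -9, -10]
-11>-12: swap(2,6), hi=5 ⇒ [-17, -12, -19, -18, -1, -5, -11, -2, -7, 2, -8, -9, -10]
-19<-12: swap(1,2), lo=2 mid=3 ⇒ [-17, -19, -12, -18, -1, -5, -11, -2, -7, 2, -8, -9, -10]
-18<-12: swap(2,3), lo=3 mid=4 ⇒ [-17, -19, -18, -12, -1, -5, -11, -2, -7, 2, -8, -9, -10]
-1>-12: swap(4,5), hi=4 ⇒ [-17, -19, -18, -12, -5, -1, -11, -2, -7, 2, -8, -9, -10]
-5>-12: swap(4,4), hi=3 ⇒ [-17, -19, -18, -12, -5, -1, -11, -2, -7, 2, -8, -9, -10]
done. lo=3 hi=3; v=[-17, -19, -18, -12, -5, -1, -11, -2, -7, 2, -8, -9, -10]

[-17, -19, -18, -12, -5, -1, -11, -2, -7, 2, -8, -9, -10]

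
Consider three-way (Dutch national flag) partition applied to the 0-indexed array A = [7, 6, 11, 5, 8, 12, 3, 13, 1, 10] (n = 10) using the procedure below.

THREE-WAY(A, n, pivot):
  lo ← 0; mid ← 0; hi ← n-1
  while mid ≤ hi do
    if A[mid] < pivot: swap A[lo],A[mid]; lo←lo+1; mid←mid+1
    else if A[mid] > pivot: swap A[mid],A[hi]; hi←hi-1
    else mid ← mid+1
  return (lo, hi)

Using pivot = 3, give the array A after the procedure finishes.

[1, 3, 5, 8, 12, 11, 13, 6, 10, 7]

lo=0 mid=0 hi=9
7>3: swap(0,9), hi=8 ⇒ [10, 6, 11, 5, 8, 12, 3, 13, 1, 7]
10>3: swap(0,8), hi=7 ⇒ [1, 6, 11, 5, 8, 12, 3, 13, 10, 7]
1<3: swap(0,0), lo=1 mid=1 ⇒ [1, 6, 11, 5, 8, 12, 3, 13, 10, 7]
6>3: swap(1,7), hi=6 ⇒ [1, 13, 11, 5, 8, 12, 3, 6, 10, 7]
13>3: swap(1,6), hi=5 ⇒ [1, 3, 11, 5, 8, 12, 13, 6, 10, 7]
3=3: mid=2
11>3: swap(2,5), hi=4 ⇒ [1, 3, 12, 5, 8, 11, 13, 6, 10, 7]
12>3: swap(2,4), hi=3 ⇒ [1, 3, 8, 5, 12, 11, 13, 6, 10, 7]
8>3: swap(2,3), hi=2 ⇒ [1, 3, 5, 8, 12, 11, 13, 6, 10, 7]
5>3: swap(2,2), hi=1 ⇒ [1, 3, 5, 8, 12, 11, 13, 6, 10, 7]
done. lo=1 hi=1; A=[1, 3, 5, 8, 12, 11, 13, 6, 10, 7]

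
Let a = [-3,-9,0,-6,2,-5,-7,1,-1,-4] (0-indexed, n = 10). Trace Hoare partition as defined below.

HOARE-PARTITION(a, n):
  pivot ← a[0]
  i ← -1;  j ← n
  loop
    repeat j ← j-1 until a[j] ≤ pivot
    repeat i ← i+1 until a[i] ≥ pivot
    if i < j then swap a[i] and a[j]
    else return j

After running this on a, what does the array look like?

pivot = a[0] = -3; i = -1, j = 10
j→9 (a[9]=-4≤-3), i→0 (a[0]=-3≥-3); i<j, swap → [-4,-9,0,-6,2,-5,-7,1,-1,-3]
j→6 (a[6]=-7≤-3), i→2 (a[2]=0≥-3); i<j, swap → [-4,-9,-7,-6,2,-5,0,1,-1,-3]
j→5 (a[5]=-5≤-3), i→4 (a[4]=2≥-3); i<j, swap → [-4,-9,-7,-6,-5,2,0,1,-1,-3]
j→4, i→5; i≥j, return j=4. a = [-4,-9,-7,-6,-5,2,0,1,-1,-3]

[-4,-9,-7,-6,-5,2,0,1,-1,-3]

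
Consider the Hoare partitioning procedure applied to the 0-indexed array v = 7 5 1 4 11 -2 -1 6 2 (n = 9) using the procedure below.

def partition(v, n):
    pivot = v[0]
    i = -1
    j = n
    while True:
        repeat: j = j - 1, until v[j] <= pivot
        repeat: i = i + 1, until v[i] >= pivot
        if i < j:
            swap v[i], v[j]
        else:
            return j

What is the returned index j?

6

pivot = v[0] = 7; i = -1, j = 9
j→8 (v[8]=2≤7), i→0 (v[0]=7≥7); i<j, swap → 2 5 1 4 11 -2 -1 6 7
j→7 (v[7]=6≤7), i→4 (v[4]=11≥7); i<j, swap → 2 5 1 4 6 -2 -1 11 7
j→6, i→7; i≥j, return j=6. v = 2 5 1 4 6 -2 -1 11 7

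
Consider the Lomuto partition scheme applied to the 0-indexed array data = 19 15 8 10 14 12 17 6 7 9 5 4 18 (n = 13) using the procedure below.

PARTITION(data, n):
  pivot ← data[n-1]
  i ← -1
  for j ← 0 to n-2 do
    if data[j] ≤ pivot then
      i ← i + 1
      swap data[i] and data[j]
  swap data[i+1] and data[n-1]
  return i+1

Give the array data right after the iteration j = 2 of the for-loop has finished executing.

pivot = data[12] = 18; i = -1
j=0: data[0]=19 > 18 → no swap
j=1: data[1]=15 ≤ 18 → i=0, swap data[0],data[1] → 15 19 8 10 14 12 17 6 7 9 5 4 18
j=2: data[2]=8 ≤ 18 → i=1, swap data[1],data[2] → 15 8 19 10 14 12 17 6 7 9 5 4 18
(after j=2) data = 15 8 19 10 14 12 17 6 7 9 5 4 18

15 8 19 10 14 12 17 6 7 9 5 4 18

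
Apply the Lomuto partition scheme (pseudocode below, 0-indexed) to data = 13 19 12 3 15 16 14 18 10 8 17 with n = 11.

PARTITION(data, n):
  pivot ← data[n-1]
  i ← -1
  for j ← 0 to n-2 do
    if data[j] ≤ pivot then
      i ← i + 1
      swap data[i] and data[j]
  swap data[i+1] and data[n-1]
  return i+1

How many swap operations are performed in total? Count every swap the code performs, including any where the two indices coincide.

pivot = data[10] = 17; i = -1
j=0: data[0]=13 ≤ 17 → i=0, swap data[0],data[0] (no change) → 13 19 12 3 15 16 14 18 10 8 17
j=1: data[1]=19 > 17 → no swap
j=2: data[2]=12 ≤ 17 → i=1, swap data[1],data[2] → 13 12 19 3 15 16 14 18 10 8 17
j=3: data[3]=3 ≤ 17 → i=2, swap data[2],data[3] → 13 12 3 19 15 16 14 18 10 8 17
j=4: data[4]=15 ≤ 17 → i=3, swap data[3],data[4] → 13 12 3 15 19 16 14 18 10 8 17
j=5: data[5]=16 ≤ 17 → i=4, swap data[4],data[5] → 13 12 3 15 16 19 14 18 10 8 17
j=6: data[6]=14 ≤ 17 → i=5, swap data[5],data[6] → 13 12 3 15 16 14 19 18 10 8 17
j=7: data[7]=18 > 17 → no swap
j=8: data[8]=10 ≤ 17 → i=6, swap data[6],data[8] → 13 12 3 15 16 14 10 18 19 8 17
j=9: data[9]=8 ≤ 17 → i=7, swap data[7],data[9] → 13 12 3 15 16 14 10 8 19 18 17
final swap data[8],data[10] → 13 12 3 15 16 14 10 8 17 18 19; return 8

9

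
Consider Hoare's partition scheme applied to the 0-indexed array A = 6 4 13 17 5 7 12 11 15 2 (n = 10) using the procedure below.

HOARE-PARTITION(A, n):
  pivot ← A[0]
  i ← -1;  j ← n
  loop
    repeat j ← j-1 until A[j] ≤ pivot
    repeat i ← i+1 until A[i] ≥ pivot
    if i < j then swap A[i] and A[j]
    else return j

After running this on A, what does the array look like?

pivot=6
j stops at 9 (2), i stops at 0 (6); swap ⇒ 2 4 13 17 5 7 12 11 15 6
j stops at 4 (5), i stops at 2 (13); swap ⇒ 2 4 5 17 13 7 12 11 15 6
j stops at 2, i stops at 3; i≥j ⇒ return 2. A=2 4 5 17 13 7 12 11 15 6

2 4 5 17 13 7 12 11 15 6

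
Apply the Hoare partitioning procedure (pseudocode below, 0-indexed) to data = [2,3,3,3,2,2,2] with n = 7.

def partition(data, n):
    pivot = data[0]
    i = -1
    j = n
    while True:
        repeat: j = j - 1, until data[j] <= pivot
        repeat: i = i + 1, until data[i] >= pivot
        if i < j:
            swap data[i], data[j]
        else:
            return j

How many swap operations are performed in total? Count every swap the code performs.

pivot=2
j stops at 6 (2), i stops at 0 (2); swap ⇒ [2,3,3,3,2,2,2]
j stops at 5 (2), i stops at 1 (3); swap ⇒ [2,2,3,3,2,3,2]
j stops at 4 (2), i stops at 2 (3); swap ⇒ [2,2,2,3,3,3,2]
j stops at 2, i stops at 3; i≥j ⇒ return 2. data=[2,2,2,3,3,3,2]

3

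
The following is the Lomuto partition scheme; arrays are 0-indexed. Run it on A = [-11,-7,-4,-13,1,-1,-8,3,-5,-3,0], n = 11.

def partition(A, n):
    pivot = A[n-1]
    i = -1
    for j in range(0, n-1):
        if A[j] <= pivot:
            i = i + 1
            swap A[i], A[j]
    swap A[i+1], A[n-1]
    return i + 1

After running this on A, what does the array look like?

pivot = A[10] = 0; i = -1
j=0: A[0]=-11 ≤ 0 → i=0, swap A[0],A[0] (no change) → [-11,-7,-4,-13,1,-1,-8,3,-5,-3,0]
j=1: A[1]=-7 ≤ 0 → i=1, swap A[1],A[1] (no change) → [-11,-7,-4,-13,1,-1,-8,3,-5,-3,0]
j=2: A[2]=-4 ≤ 0 → i=2, swap A[2],A[2] (no change) → [-11,-7,-4,-13,1,-1,-8,3,-5,-3,0]
j=3: A[3]=-13 ≤ 0 → i=3, swap A[3],A[3] (no change) → [-11,-7,-4,-13,1,-1,-8,3,-5,-3,0]
j=4: A[4]=1 > 0 → no swap
j=5: A[5]=-1 ≤ 0 → i=4, swap A[4],A[5] → [-11,-7,-4,-13,-1,1,-8,3,-5,-3,0]
j=6: A[6]=-8 ≤ 0 → i=5, swap A[5],A[6] → [-11,-7,-4,-13,-1,-8,1,3,-5,-3,0]
j=7: A[7]=3 > 0 → no swap
j=8: A[8]=-5 ≤ 0 → i=6, swap A[6],A[8] → [-11,-7,-4,-13,-1,-8,-5,3,1,-3,0]
j=9: A[9]=-3 ≤ 0 → i=7, swap A[7],A[9] → [-11,-7,-4,-13,-1,-8,-5,-3,1,3,0]
final swap A[8],A[10] → [-11,-7,-4,-13,-1,-8,-5,-3,0,3,1]; return 8

[-11,-7,-4,-13,-1,-8,-5,-3,0,3,1]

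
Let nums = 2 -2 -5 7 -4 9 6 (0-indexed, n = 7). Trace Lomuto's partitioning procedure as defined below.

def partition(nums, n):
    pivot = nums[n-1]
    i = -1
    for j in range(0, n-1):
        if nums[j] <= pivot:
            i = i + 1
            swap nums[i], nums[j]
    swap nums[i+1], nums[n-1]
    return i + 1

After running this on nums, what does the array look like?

pivot = nums[6] = 6; i = -1
j=0: nums[0]=2 ≤ 6 → i=0, swap nums[0],nums[0] (no change) → 2 -2 -5 7 -4 9 6
j=1: nums[1]=-2 ≤ 6 → i=1, swap nums[1],nums[1] (no change) → 2 -2 -5 7 -4 9 6
j=2: nums[2]=-5 ≤ 6 → i=2, swap nums[2],nums[2] (no change) → 2 -2 -5 7 -4 9 6
j=3: nums[3]=7 > 6 → no swap
j=4: nums[4]=-4 ≤ 6 → i=3, swap nums[3],nums[4] → 2 -2 -5 -4 7 9 6
j=5: nums[5]=9 > 6 → no swap
final swap nums[4],nums[6] → 2 -2 -5 -4 6 9 7; return 4

2 -2 -5 -4 6 9 7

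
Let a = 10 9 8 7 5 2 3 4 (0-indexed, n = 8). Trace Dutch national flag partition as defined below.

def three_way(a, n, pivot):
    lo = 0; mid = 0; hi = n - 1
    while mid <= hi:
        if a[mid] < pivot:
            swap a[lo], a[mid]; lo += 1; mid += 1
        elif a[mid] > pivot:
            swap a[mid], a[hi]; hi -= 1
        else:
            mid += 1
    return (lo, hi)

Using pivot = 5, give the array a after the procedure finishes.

pivot = 5; lo=0, mid=0, hi=7
a[mid]=10>5: swap a[0],a[7]; hi=6 → 4 9 8 7 5 2 3 10
a[mid]=4<5: swap a[0],a[0]; lo=1,mid=1 → 4 9 8 7 5 2 3 10
a[mid]=9>5: swap a[1],a[6]; hi=5 → 4 3 8 7 5 2 9 10
a[mid]=3<5: swap a[1],a[1]; lo=2,mid=2 → 4 3 8 7 5 2 9 10
a[mid]=8>5: swap a[2],a[5]; hi=4 → 4 3 2 7 5 8 9 10
a[mid]=2<5: swap a[2],a[2]; lo=3,mid=3 → 4 3 2 7 5 8 9 10
a[mid]=7>5: swap a[3],a[4]; hi=3 → 4 3 2 5 7 8 9 10
a[mid]=5=5: mid=4
end: lo=3, hi=3; a = 4 3 2 5 7 8 9 10

4 3 2 5 7 8 9 10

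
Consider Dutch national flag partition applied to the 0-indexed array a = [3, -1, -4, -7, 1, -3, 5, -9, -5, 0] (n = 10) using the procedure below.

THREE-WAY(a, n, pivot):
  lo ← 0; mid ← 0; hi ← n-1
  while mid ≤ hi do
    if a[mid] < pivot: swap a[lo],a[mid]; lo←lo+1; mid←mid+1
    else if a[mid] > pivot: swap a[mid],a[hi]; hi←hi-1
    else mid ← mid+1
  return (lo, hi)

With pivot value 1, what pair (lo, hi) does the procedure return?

(7, 7)

pivot = 1; lo=0, mid=0, hi=9
a[mid]=3>1: swap a[0],a[9]; hi=8 → [0, -1, -4, -7, 1, -3, 5, -9, -5, 3]
a[mid]=0<1: swap a[0],a[0]; lo=1,mid=1 → [0, -1, -4, -7, 1, -3, 5, -9, -5, 3]
a[mid]=-1<1: swap a[1],a[1]; lo=2,mid=2 → [0, -1, -4, -7, 1, -3, 5, -9, -5, 3]
a[mid]=-4<1: swap a[2],a[2]; lo=3,mid=3 → [0, -1, -4, -7, 1, -3, 5, -9, -5, 3]
a[mid]=-7<1: swap a[3],a[3]; lo=4,mid=4 → [0, -1, -4, -7, 1, -3, 5, -9, -5, 3]
a[mid]=1=1: mid=5
a[mid]=-3<1: swap a[4],a[5]; lo=5,mid=6 → [0, -1, -4, -7, -3, 1, 5, -9, -5, 3]
a[mid]=5>1: swap a[6],a[8]; hi=7 → [0, -1, -4, -7, -3, 1, -5, -9, 5, 3]
a[mid]=-5<1: swap a[5],a[6]; lo=6,mid=7 → [0, -1, -4, -7, -3, -5, 1, -9, 5, 3]
a[mid]=-9<1: swap a[6],a[7]; lo=7,mid=8 → [0, -1, -4, -7, -3, -5, -9, 1, 5, 3]
end: lo=7, hi=7; a = [0, -1, -4, -7, -3, -5, -9, 1, 5, 3]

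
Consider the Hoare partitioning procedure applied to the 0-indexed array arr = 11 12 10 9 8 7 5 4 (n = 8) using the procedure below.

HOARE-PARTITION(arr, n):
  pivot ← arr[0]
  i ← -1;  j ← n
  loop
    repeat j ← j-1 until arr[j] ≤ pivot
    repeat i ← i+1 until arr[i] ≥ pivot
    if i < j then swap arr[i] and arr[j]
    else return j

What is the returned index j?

pivot=11
j stops at 7 (4), i stops at 0 (11); swap ⇒ 4 12 10 9 8 7 5 11
j stops at 6 (5), i stops at 1 (12); swap ⇒ 4 5 10 9 8 7 12 11
j stops at 5, i stops at 6; i≥j ⇒ return 5. arr=4 5 10 9 8 7 12 11

5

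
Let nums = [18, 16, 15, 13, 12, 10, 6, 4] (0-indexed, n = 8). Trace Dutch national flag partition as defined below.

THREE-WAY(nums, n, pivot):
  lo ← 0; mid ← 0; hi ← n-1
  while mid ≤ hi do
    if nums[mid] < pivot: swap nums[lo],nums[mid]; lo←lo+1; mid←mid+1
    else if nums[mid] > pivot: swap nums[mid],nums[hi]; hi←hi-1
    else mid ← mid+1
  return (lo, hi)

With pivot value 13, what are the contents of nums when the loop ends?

pivot = 13; lo=0, mid=0, hi=7
nums[mid]=18>13: swap nums[0],nums[7]; hi=6 → [4, 16, 15, 13, 12, 10, 6, 18]
nums[mid]=4<13: swap nums[0],nums[0]; lo=1,mid=1 → [4, 16, 15, 13, 12, 10, 6, 18]
nums[mid]=16>13: swap nums[1],nums[6]; hi=5 → [4, 6, 15, 13, 12, 10, 16, 18]
nums[mid]=6<13: swap nums[1],nums[1]; lo=2,mid=2 → [4, 6, 15, 13, 12, 10, 16, 18]
nums[mid]=15>13: swap nums[2],nums[5]; hi=4 → [4, 6, 10, 13, 12, 15, 16, 18]
nums[mid]=10<13: swap nums[2],nums[2]; lo=3,mid=3 → [4, 6, 10, 13, 12, 15, 16, 18]
nums[mid]=13=13: mid=4
nums[mid]=12<13: swap nums[3],nums[4]; lo=4,mid=5 → [4, 6, 10, 12, 13, 15, 16, 18]
end: lo=4, hi=4; nums = [4, 6, 10, 12, 13, 15, 16, 18]

[4, 6, 10, 12, 13, 15, 16, 18]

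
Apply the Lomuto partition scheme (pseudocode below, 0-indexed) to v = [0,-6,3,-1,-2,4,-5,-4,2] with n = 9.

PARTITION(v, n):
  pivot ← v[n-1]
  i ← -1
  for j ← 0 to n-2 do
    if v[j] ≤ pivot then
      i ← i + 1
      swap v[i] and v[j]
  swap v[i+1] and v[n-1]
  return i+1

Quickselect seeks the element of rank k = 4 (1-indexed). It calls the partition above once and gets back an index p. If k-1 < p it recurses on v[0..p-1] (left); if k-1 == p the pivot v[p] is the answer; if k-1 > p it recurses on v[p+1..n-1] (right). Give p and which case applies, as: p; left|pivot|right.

pivot = v[8] = 2; i = -1
j=0: v[0]=0 ≤ 2 → i=0, swap v[0],v[0] (no change) → [0,-6,3,-1,-2,4,-5,-4,2]
j=1: v[1]=-6 ≤ 2 → i=1, swap v[1],v[1] (no change) → [0,-6,3,-1,-2,4,-5,-4,2]
j=2: v[2]=3 > 2 → no swap
j=3: v[3]=-1 ≤ 2 → i=2, swap v[2],v[3] → [0,-6,-1,3,-2,4,-5,-4,2]
j=4: v[4]=-2 ≤ 2 → i=3, swap v[3],v[4] → [0,-6,-1,-2,3,4,-5,-4,2]
j=5: v[5]=4 > 2 → no swap
j=6: v[6]=-5 ≤ 2 → i=4, swap v[4],v[6] → [0,-6,-1,-2,-5,4,3,-4,2]
j=7: v[7]=-4 ≤ 2 → i=5, swap v[5],v[7] → [0,-6,-1,-2,-5,-4,3,4,2]
final swap v[6],v[8] → [0,-6,-1,-2,-5,-4,2,4,3]; return 6
p = 6; k-1 = 3 < 6 ⇒ left

6; left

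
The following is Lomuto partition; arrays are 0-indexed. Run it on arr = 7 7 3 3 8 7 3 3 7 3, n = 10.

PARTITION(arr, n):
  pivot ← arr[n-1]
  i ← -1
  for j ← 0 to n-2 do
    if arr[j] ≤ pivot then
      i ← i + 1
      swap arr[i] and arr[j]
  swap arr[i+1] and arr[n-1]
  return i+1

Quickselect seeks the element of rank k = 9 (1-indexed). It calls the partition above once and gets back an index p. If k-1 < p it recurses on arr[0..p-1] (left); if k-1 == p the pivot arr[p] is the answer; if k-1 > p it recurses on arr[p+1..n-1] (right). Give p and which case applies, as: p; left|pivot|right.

pivot = arr[9] = 3; i = -1
j=0: arr[0]=7 > 3 → no swap
j=1: arr[1]=7 > 3 → no swap
j=2: arr[2]=3 ≤ 3 → i=0, swap arr[0],arr[2] → 3 7 7 3 8 7 3 3 7 3
j=3: arr[3]=3 ≤ 3 → i=1, swap arr[1],arr[3] → 3 3 7 7 8 7 3 3 7 3
j=4: arr[4]=8 > 3 → no swap
j=5: arr[5]=7 > 3 → no swap
j=6: arr[6]=3 ≤ 3 → i=2, swap arr[2],arr[6] → 3 3 3 7 8 7 7 3 7 3
j=7: arr[7]=3 ≤ 3 → i=3, swap arr[3],arr[7] → 3 3 3 3 8 7 7 7 7 3
j=8: arr[8]=7 > 3 → no swap
final swap arr[4],arr[9] → 3 3 3 3 3 7 7 7 7 8; return 4
p = 4; k-1 = 8 > 4 ⇒ right

4; right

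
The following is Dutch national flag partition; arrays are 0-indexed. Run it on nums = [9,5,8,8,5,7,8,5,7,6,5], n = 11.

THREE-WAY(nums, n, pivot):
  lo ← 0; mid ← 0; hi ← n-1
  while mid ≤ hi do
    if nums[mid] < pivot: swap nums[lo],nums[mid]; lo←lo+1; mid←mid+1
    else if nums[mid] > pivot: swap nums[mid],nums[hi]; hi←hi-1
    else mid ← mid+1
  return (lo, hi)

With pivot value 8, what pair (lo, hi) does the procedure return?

(7, 9)

pivot = 8; lo=0, mid=0, hi=10
nums[mid]=9>8: swap nums[0],nums[10]; hi=9 → [5,5,8,8,5,7,8,5,7,6,9]
nums[mid]=5<8: swap nums[0],nums[0]; lo=1,mid=1 → [5,5,8,8,5,7,8,5,7,6,9]
nums[mid]=5<8: swap nums[1],nums[1]; lo=2,mid=2 → [5,5,8,8,5,7,8,5,7,6,9]
nums[mid]=8=8: mid=3
nums[mid]=8=8: mid=4
nums[mid]=5<8: swap nums[2],nums[4]; lo=3,mid=5 → [5,5,5,8,8,7,8,5,7,6,9]
nums[mid]=7<8: swap nums[3],nums[5]; lo=4,mid=6 → [5,5,5,7,8,8,8,5,7,6,9]
nums[mid]=8=8: mid=7
nums[mid]=5<8: swap nums[4],nums[7]; lo=5,mid=8 → [5,5,5,7,5,8,8,8,7,6,9]
nums[mid]=7<8: swap nums[5],nums[8]; lo=6,mid=9 → [5,5,5,7,5,7,8,8,8,6,9]
nums[mid]=6<8: swap nums[6],nums[9]; lo=7,mid=10 → [5,5,5,7,5,7,6,8,8,8,9]
end: lo=7, hi=9; nums = [5,5,5,7,5,7,6,8,8,8,9]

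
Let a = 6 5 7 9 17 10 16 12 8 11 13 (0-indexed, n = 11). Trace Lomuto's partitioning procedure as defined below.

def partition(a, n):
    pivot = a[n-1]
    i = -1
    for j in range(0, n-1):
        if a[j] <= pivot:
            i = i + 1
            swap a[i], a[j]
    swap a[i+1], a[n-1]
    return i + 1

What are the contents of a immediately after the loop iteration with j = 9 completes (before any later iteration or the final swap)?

pivot=13, i=-1
j=0: 6≤13, i=0, swap(0,0) ⇒ 6 5 7 9 17 10 16 12 8 11 13
j=1: 5≤13, i=1, swap(1,1) ⇒ 6 5 7 9 17 10 16 12 8 11 13
j=2: 7≤13, i=2, swap(2,2) ⇒ 6 5 7 9 17 10 16 12 8 11 13
j=3: 9≤13, i=3, swap(3,3) ⇒ 6 5 7 9 17 10 16 12 8 11 13
j=4: 17>13, skip
j=5: 10≤13, i=4, swap(4,5) ⇒ 6 5 7 9 10 17 16 12 8 11 13
j=6: 16>13, skip
j=7: 12≤13, i=5, swap(5,7) ⇒ 6 5 7 9 10 12 16 17 8 11 13
j=8: 8≤13, i=6, swap(6,8) ⇒ 6 5 7 9 10 12 8 17 16 11 13
j=9: 11≤13, i=7, swap(7,9) ⇒ 6 5 7 9 10 12 8 11 16 17 13
(after j=9) a = 6 5 7 9 10 12 8 11 16 17 13

6 5 7 9 10 12 8 11 16 17 13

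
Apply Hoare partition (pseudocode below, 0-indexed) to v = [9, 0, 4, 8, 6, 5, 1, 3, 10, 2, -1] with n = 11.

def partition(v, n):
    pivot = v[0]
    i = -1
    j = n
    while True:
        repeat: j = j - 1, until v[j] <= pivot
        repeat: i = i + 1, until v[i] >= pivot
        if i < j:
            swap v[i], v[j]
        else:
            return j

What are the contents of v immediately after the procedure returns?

pivot = v[0] = 9; i = -1, j = 11
j→10 (v[10]=-1≤9), i→0 (v[0]=9≥9); i<j, swap → [-1, 0, 4, 8, 6, 5, 1, 3, 10, 2, 9]
j→9 (v[9]=2≤9), i→8 (v[8]=10≥9); i<j, swap → [-1, 0, 4, 8, 6, 5, 1, 3, 2, 10, 9]
j→8, i→9; i≥j, return j=8. v = [-1, 0, 4, 8, 6, 5, 1, 3, 2, 10, 9]

[-1, 0, 4, 8, 6, 5, 1, 3, 2, 10, 9]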